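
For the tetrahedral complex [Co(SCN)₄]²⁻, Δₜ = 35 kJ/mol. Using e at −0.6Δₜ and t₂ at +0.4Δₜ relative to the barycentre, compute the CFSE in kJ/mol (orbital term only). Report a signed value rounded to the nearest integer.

-42

Each SCN⁻ contributes -1; 4 × (-1) = -4. With overall charge -2, Co is in the +2 oxidation state.
Group 9 minus oxidation state +2 gives a d⁷ configuration for Co²⁺.
Tetrahedral fields are weak (Δₜ ≈ 4/9 Δₒ), so electrons fill high-spin.
Configuration: e⁴ t₂³.
The orbital stabilization is -1.2Δₜ = -1.2 × 35 = -42 kJ/mol.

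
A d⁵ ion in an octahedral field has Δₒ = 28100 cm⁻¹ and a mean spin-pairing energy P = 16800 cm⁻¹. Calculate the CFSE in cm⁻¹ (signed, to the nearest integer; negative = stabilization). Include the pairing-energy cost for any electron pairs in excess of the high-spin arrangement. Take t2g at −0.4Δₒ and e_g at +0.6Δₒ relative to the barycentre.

Here Δₒ > P (28100 > 16800), so the low-spin state is favoured.
That gives t2g^5 e_g^0.
Orbital CFSE = -2.0Δₒ = -2.0 × 28100 = -56200 cm⁻¹.
Excess pairs vs high-spin: 2 − 0 = 2; pairing cost = +33600 cm⁻¹.
Net CFSE = -56200 + 33600 = -22600 cm⁻¹.

-22600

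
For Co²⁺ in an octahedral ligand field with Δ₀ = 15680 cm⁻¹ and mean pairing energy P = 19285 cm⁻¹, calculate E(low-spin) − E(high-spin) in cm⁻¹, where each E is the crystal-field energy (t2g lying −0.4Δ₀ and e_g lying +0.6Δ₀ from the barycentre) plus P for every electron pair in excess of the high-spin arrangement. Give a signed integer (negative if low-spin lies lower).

Co sits in group 9; removing 2 electrons leaves Co²⁺ with 9 − 2 = 7 d electrons.
High-spin: t2g^5 e_g^2, CFSE = -0.8Δ₀ = -12544 cm⁻¹.
Low-spin: t2g^6 e_g^1, orbital CFSE = -1.8Δ₀ = -28224 cm⁻¹; plus 1 excess pair × P = +19285 cm⁻¹; total -8939 cm⁻¹.
The difference is -8939 − (-12544) = 3605 cm⁻¹, so high-spin lies lower.

3605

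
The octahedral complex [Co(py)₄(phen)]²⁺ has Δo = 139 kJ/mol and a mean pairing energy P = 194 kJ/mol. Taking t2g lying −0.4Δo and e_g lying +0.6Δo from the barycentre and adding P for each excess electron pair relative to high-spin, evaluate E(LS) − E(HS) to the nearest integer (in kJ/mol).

Ligand charges: 4×(+0) from py and 1×(+0) from phen sum to +0; with overall charge +2, Co is +2.
Co sits in group 9; removing 2 electrons leaves Co²⁺ with 9 − 2 = 7 d electrons.
High-spin: t2g^5 e_g^2, CFSE = -0.8Δo = -111 kJ/mol.
For low-spin the configuration is t2g^6 e_g^1: orbital energy -1.8 × 139 = -250 kJ/mol, and 1 additional pair relative to high-spin adds 194 kJ/mol, giving -56 kJ/mol.
The difference is -56 − (-111) = 55 kJ/mol, so high-spin lies lower.

55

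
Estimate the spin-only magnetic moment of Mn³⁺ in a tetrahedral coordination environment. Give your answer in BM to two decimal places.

4.90 BM

Mn is in group 7, so Mn³⁺ is d⁴ (7 − 3 = 4).
Tetrahedral splitting is small, so the complex is high-spin.
Configuration: e² t₂² → 4 unpaired electrons.
μ(spin-only) = √[4(4+2)] = √24 ≈ 4.90 BM.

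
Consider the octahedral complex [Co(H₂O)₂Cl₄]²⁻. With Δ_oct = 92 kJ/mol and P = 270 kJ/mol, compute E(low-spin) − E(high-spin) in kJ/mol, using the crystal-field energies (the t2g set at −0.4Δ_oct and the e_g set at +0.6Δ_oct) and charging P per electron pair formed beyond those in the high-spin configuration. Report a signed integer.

178

Ligand charges: 2×(+0) from H₂O and 4×(-1) from Cl⁻ sum to -4; with overall charge -2, Co is +2.
Co is in group 9, so Co²⁺ is d⁷ (9 − 2 = 7).
High-spin: t2g^5 e_g^2, CFSE = -0.8Δ_oct = -74 kJ/mol.
For low-spin the configuration is t2g^6 e_g^1: orbital energy -1.8 × 92 = -166 kJ/mol, and 1 additional pair relative to high-spin adds 270 kJ/mol, giving 104 kJ/mol.
The difference is 104 − (-74) = 178 kJ/mol, so high-spin lies lower.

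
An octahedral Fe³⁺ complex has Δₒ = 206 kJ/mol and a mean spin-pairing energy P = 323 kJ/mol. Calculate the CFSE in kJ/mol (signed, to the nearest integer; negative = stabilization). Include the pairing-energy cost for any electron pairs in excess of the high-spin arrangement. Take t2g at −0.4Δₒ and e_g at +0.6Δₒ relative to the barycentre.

Fe sits in group 8; removing 3 electrons leaves Fe³⁺ with 8 − 3 = 5 d electrons.
Δₒ < P, so pairing is avoided: the ground state is high-spin.
Filling d⁵ accordingly: t2g^3 e_g^2.
Orbital CFSE = 0.0Δₒ = 0.0 × 206 = 0 kJ/mol.
High-spin has no excess pairs, so no pairing correction applies.

0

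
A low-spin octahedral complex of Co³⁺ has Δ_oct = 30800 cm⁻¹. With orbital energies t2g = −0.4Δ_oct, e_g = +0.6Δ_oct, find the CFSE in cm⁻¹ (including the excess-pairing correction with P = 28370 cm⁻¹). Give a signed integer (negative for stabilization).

Group 9 minus oxidation state +3 gives a d⁶ configuration for Co³⁺.
The d⁶ electrons fill as t2g^6 e_g^0.
Orbital CFSE = 6(-0.4) + 0(0.6) = -2.4Δ_oct = -2.4 × 30800 = -73920 cm⁻¹.
High-spin d⁶ would be t2g^4 e_g^2 with 1 pair; low-spin has 3, so 2 excess pairs cost +2P = +56740 cm⁻¹.
Net CFSE = -73920 + 56740 = -17180 cm⁻¹.

-17180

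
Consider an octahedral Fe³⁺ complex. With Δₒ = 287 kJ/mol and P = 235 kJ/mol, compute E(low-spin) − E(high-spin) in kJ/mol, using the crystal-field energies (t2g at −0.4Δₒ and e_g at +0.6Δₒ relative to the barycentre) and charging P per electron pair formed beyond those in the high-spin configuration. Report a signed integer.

Fe³⁺: group 8, so d-count = 8 − 3 = 5.
High-spin: t2g^3 e_g^2, CFSE = 0.0Δₒ = 0 kJ/mol.
For low-spin the configuration is t2g^5 e_g^0: orbital energy -2.0 × 287 = -574 kJ/mol, and 2 additional pairs relative to high-spin add 470 kJ/mol, giving -104 kJ/mol.
Thus E(LS) − E(HS) = -104 kJ/mol.

-104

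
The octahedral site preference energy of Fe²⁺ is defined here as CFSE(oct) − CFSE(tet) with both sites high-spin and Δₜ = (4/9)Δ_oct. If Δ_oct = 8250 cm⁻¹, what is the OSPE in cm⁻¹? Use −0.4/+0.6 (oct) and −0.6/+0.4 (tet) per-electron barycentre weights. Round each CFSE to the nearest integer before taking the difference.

-1100

Fe is in group 8, so Fe²⁺ is d⁶ (8 − 2 = 6).
Octahedral (high-spin): t2g^4 e_g^2, CFSE = 4(−0.4) + 2(+0.6) = -0.4Δ_oct = -0.4 × 8250 = -3300 cm⁻¹.
Tetrahedral e^3 t2^3 gives -0.6Δₜ = -0.6 × (4/9) × 8250 = -2200 cm⁻¹.
Subtracting, OSPE = -3300 − (-2200) = -1100 cm⁻¹.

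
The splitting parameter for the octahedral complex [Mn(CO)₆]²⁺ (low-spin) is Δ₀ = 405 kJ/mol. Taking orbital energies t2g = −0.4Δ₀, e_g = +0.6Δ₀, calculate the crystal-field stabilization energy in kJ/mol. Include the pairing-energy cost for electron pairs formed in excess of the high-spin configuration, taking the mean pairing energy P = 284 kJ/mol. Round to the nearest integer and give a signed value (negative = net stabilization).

-242

CO is neutral, so the +2 overall charge sits on Mn: oxidation state +2.
Mn²⁺: group 7, so d-count = 7 − 2 = 5.
Configuration: t2g^5 e_g^0.
Orbital CFSE = 5(-0.4) + 0(0.6) = -2.0Δ₀ = -2.0 × 405 = -810 kJ/mol.
Pairing penalty: 2 pairs vs 0 in the high-spin reference → 2 extra × P = 568 kJ/mol.
Net CFSE = -810 + 568 = -242 kJ/mol.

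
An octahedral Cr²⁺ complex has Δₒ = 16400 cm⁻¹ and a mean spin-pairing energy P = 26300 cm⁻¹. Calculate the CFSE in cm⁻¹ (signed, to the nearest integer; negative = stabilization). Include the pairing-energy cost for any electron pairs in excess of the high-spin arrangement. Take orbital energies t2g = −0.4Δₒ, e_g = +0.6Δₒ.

-9840

Cr²⁺: group 6, so d-count = 6 − 2 = 4.
Δₒ < P, so pairing is avoided: the ground state is high-spin.
That gives t2g^3 e_g^1.
Orbital CFSE = -0.6Δₒ = -0.6 × 16400 = -9840 cm⁻¹.
High-spin has no excess pairs, so no pairing correction applies.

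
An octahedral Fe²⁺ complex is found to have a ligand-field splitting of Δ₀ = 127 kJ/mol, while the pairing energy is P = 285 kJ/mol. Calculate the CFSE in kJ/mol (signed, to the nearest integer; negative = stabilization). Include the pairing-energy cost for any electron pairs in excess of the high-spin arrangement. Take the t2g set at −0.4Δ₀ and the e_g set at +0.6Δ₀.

-51

Group 8 minus oxidation state +2 gives a d⁶ configuration for Fe²⁺.
Since Δ₀ = 127 kJ/mol < P = 285 kJ/mol, the complex adopts the high-spin configuration.
Configuration: t2g^4 e_g^2.
Orbital CFSE = -0.4Δ₀ = -0.4 × 127 = -51 kJ/mol.
High-spin has no excess pairs, so no pairing correction applies.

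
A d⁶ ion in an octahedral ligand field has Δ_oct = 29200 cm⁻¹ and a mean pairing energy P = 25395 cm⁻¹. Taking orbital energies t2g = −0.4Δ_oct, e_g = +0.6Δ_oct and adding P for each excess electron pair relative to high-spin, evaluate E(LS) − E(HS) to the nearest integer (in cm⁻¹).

-7610

High-spin: t2g^4 e_g^2, CFSE = -0.4Δ_oct = -11680 cm⁻¹.
Low-spin: t2g^6 e_g^0, orbital CFSE = -2.4Δ_oct = -70080 cm⁻¹; plus 2 excess pairs × P = +50790 cm⁻¹; total -19290 cm⁻¹.
The difference is -19290 − (-11680) = -7610 cm⁻¹, so low-spin lies lower.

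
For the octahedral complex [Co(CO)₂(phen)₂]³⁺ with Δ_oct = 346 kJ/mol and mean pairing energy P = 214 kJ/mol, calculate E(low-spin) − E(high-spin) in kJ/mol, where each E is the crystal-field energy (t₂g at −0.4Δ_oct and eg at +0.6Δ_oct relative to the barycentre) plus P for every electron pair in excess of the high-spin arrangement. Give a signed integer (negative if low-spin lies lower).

-264

Ligand charges: 2×(+0) from CO and 2×(+0) from phen sum to +0; with overall charge +3, Co is +3.
Co is in group 9, so Co³⁺ is d⁶ (9 − 3 = 6).
High-spin: t₂g⁴ eg², CFSE = -0.4Δ_oct = -138 kJ/mol.
Low-spin: t₂g⁶ eg⁰, orbital CFSE = -2.4Δ_oct = -830 kJ/mol; plus 2 excess pairs × P = +428 kJ/mol; total -402 kJ/mol.
Thus E(LS) − E(HS) = -264 kJ/mol.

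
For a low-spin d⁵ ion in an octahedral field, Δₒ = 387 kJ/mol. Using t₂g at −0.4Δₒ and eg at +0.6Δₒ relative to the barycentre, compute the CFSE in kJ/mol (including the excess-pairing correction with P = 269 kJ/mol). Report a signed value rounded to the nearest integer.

Electron filling gives t₂g⁵ eg⁰.
CFSE(orbital) = 5×(-0.4Δₒ) + 0×(0.6Δₒ) = -2.0Δₒ; with Δₒ = 387 kJ/mol that is -774 kJ/mol.
Relative to high-spin t₂g³ eg² (0 paired), the low-spin configuration has 2 additional pairs, contributing +2 × 269 = +538 kJ/mol.
Net CFSE = -774 + 538 = -236 kJ/mol.

-236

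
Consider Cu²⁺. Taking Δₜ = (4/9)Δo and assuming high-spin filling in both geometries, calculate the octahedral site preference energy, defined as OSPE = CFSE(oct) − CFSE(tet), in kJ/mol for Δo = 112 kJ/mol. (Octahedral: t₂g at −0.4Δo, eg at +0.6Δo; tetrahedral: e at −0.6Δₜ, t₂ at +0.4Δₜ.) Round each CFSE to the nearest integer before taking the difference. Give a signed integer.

Cu is in group 11, so Cu²⁺ is d⁹ (11 − 2 = 9).
Octahedral (high-spin): t2g^6 e_g^3, CFSE = 6(−0.4) + 3(+0.6) = -0.6Δo = -0.6 × 112 = -67 kJ/mol.
In a tetrahedral site the filling is e^4 t2^5: CFSE(tet) = -0.4Δₜ = -0.4 × (4/9)(112) = -20 kJ/mol.
OSPE = -67 − (-20) = -47 kJ/mol.

-47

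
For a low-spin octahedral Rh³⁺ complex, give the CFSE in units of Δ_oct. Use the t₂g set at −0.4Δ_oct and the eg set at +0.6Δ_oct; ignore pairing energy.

Group 9 minus oxidation state +3 gives a d⁶ configuration for Rh³⁺.
Configuration: t₂g⁶ eg⁰.
CFSE = 6(-0.4Δ_oct) + 0(0.6Δ_oct) = -2.4Δ_oct + 0.0Δ_oct = -2.4Δ_oct.

-2.4 Δ_oct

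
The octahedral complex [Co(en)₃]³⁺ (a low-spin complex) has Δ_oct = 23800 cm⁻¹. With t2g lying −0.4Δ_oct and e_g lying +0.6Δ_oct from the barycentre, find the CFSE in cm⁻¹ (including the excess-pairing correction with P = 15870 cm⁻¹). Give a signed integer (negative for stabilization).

-25380

en is neutral, so the +3 overall charge sits on Co: oxidation state +3.
Co³⁺: group 9, so d-count = 9 − 3 = 6.
Electron filling gives t2g^6 e_g^0.
CFSE(orbital) = 6×(-0.4Δ_oct) + 0×(0.6Δ_oct) = -2.4Δ_oct; with Δ_oct = 23800 cm⁻¹ that is -57120 cm⁻¹.
Pairing penalty: 3 pairs vs 1 in the high-spin reference → 2 extra × P = 31740 cm⁻¹.
Net CFSE = -57120 + 31740 = -25380 cm⁻¹.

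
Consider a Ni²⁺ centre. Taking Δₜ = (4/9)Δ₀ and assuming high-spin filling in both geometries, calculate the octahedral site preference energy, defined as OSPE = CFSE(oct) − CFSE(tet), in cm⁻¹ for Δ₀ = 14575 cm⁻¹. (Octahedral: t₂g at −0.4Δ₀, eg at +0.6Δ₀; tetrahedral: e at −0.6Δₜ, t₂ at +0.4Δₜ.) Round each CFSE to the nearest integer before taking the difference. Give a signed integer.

Ni²⁺: group 10, so d-count = 10 − 2 = 8.
In an octahedral site d⁸ (HS) is t2g^6 e_g^2, giving CFSE(oct) = -1.2Δ₀ = -17490 cm⁻¹.
In a tetrahedral site the filling is e^4 t2^4: CFSE(tet) = -0.8Δₜ = -0.8 × (4/9)(14575) = -5182 cm⁻¹.
OSPE = CFSE(oct) − CFSE(tet) = -17490 − (-5182) = -12308 cm⁻¹.

-12308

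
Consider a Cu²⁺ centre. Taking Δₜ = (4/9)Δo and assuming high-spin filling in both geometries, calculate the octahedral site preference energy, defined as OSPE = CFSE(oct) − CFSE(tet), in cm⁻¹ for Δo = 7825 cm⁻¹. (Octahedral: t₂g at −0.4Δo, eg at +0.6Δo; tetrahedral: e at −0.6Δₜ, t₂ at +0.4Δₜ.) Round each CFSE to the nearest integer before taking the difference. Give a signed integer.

-3304

Group 11 minus oxidation state +2 gives a d⁹ configuration for Cu²⁺.
Octahedral high-spin t₂g⁶ eg³: CFSE = -0.6 × 7825 = -4695 cm⁻¹.
Tetrahedral e⁴ t₂⁵ gives -0.4Δₜ = -0.4 × (4/9) × 7825 = -1391 cm⁻¹.
OSPE = CFSE(oct) − CFSE(tet) = -4695 − (-1391) = -3304 cm⁻¹.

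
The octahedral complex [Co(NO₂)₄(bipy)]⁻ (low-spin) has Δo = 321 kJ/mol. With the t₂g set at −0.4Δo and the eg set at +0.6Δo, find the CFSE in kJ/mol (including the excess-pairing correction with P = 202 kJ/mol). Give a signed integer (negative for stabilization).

-366

Ligand charges: 4×(-1) from NO₂⁻ and 1×(+0) from bipy sum to -4; with overall charge -1, Co is +3.
Co is in group 9, so Co³⁺ is d⁶ (9 − 3 = 6).
Configuration: t₂g⁶ eg⁰.
CFSE(orbital) = 6×(-0.4Δo) + 0×(0.6Δo) = -2.4Δo; with Δo = 321 kJ/mol that is -770 kJ/mol.
Pairing penalty: 3 pairs vs 1 in the high-spin reference → 2 extra × P = 404 kJ/mol.
Combining: -770 + 404 = -366 kJ/mol.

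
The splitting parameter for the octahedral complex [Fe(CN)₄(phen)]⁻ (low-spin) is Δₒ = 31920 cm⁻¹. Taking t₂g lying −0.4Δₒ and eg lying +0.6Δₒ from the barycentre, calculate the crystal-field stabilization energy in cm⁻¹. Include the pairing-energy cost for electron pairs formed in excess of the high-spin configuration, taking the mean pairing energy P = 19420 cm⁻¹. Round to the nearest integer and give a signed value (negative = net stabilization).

Ligand charges: 4×(-1) from CN⁻ and 1×(+0) from phen sum to -4; with overall charge -1, Fe is +3.
Fe³⁺: group 8, so d-count = 8 − 3 = 5.
The d⁵ electrons fill as t₂g⁵ eg⁰.
CFSE(orbital) = 5×(-0.4Δₒ) + 0×(0.6Δₒ) = -2.0Δₒ; with Δₒ = 31920 cm⁻¹ that is -63840 cm⁻¹.
Pairing penalty: 2 pairs vs 0 in the high-spin reference → 2 extra × P = 38840 cm⁻¹.
Overall CFSE = -63840 + 38840 = -25000 cm⁻¹.

-25000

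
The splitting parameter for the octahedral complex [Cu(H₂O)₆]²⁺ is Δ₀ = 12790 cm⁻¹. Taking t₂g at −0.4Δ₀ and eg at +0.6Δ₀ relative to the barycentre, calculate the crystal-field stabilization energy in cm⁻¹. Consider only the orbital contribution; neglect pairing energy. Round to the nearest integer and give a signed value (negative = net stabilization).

-7674

H₂O is neutral, so the +2 overall charge sits on Cu: oxidation state +2.
Cu sits in group 11; removing 2 electrons leaves Cu²⁺ with 11 − 2 = 9 d electrons.
The d⁹ electrons fill as t₂g⁶ eg³.
CFSE(orbital) = 6×(-0.4Δ₀) + 3×(0.6Δ₀) = -0.6Δ₀; with Δ₀ = 12790 cm⁻¹ that is -7674 cm⁻¹.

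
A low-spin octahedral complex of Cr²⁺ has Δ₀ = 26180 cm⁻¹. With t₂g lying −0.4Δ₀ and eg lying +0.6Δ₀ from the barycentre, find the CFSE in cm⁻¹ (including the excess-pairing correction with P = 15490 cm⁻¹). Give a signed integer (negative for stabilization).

-26398

Group 6 minus oxidation state +2 gives a d⁴ configuration for Cr²⁺.
Electron filling gives t₂g⁴ eg⁰.
The orbital stabilization is -1.6Δ₀ = -1.6 × 26180 = -41888 cm⁻¹.
High-spin d⁴ would be t₂g³ eg¹ with 0 pairs; low-spin has 1, so 1 excess pair costs +1P = +15490 cm⁻¹.
Overall CFSE = -41888 + 15490 = -26398 cm⁻¹.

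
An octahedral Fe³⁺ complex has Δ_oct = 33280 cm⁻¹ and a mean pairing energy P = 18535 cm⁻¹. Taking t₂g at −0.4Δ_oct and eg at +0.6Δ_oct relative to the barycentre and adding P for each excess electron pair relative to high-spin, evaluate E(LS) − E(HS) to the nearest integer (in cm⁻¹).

Group 8 minus oxidation state +3 gives a d⁵ configuration for Fe³⁺.
High-spin: t₂g³ eg², CFSE = 0.0Δ_oct = 0 cm⁻¹.
For low-spin the configuration is t₂g⁵ eg⁰: orbital energy -2.0 × 33280 = -66560 cm⁻¹, and 2 additional pairs relative to high-spin add 37070 cm⁻¹, giving -29490 cm⁻¹.
E(LS) − E(HS) = -29490 − (0) = -29490 cm⁻¹.

-29490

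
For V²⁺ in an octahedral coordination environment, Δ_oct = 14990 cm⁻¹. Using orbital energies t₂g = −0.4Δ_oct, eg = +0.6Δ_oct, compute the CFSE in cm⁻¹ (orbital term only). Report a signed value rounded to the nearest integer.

-17988

V is in group 5, so V²⁺ is d³ (5 − 2 = 3).
Electron filling gives t₂g³ eg⁰.
CFSE(orbital) = 3×(-0.4Δ_oct) + 0×(0.6Δ_oct) = -1.2Δ_oct; with Δ_oct = 14990 cm⁻¹ that is -17988 cm⁻¹.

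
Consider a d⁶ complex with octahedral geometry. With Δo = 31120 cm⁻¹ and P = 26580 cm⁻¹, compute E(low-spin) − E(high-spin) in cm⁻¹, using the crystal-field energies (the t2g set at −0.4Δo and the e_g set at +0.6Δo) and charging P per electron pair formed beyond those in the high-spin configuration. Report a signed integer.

-9080

High-spin d⁶ fills as t2g^4 e_g^2 with CFSE 4(−0.4) + 2(+0.6) = -0.4Δo = -12448 cm⁻¹.
Low-spin: t2g^6 e_g^0, orbital CFSE = -2.4Δo = -74688 cm⁻¹; plus 2 excess pairs × P = +53160 cm⁻¹; total -21528 cm⁻¹.
E(LS) − E(HS) = -21528 − (-12448) = -9080 cm⁻¹.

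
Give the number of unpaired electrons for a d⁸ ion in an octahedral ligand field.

2

Configuration: t2g^6 e_g^2, giving 2 unpaired electrons.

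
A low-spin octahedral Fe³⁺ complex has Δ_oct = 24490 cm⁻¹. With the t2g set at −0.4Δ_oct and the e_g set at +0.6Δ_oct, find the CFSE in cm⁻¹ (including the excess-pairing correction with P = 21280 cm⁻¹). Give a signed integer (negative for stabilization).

-6420

Fe sits in group 8; removing 3 electrons leaves Fe³⁺ with 8 − 3 = 5 d electrons.
The d⁵ electrons fill as t2g^5 e_g^0.
CFSE(orbital) = 5×(-0.4Δ_oct) + 0×(0.6Δ_oct) = -2.0Δ_oct; with Δ_oct = 24490 cm⁻¹ that is -48980 cm⁻¹.
High-spin d⁵ would be t2g^3 e_g^2 with 0 pairs; low-spin has 2, so 2 excess pairs cost +2P = +42560 cm⁻¹.
Combining: -48980 + 42560 = -6420 cm⁻¹.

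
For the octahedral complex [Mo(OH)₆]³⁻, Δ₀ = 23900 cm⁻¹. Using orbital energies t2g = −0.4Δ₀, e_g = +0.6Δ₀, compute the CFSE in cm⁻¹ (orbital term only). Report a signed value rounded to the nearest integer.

Each OH⁻ contributes -1; 6 × (-1) = -6. With overall charge -3, Mo is in the +3 oxidation state.
Mo is in group 6, so Mo³⁺ is d³ (6 − 3 = 3).
For octahedral d³ the high- and low-spin configurations coincide.
Configuration: t2g^3 e_g^0.
The orbital stabilization is -1.2Δ₀ = -1.2 × 23900 = -28680 cm⁻¹.

-28680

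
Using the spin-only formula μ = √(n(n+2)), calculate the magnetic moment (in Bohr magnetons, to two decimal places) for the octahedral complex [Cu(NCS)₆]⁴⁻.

1.73 Bohr magnetons

Each NCS⁻ contributes -1; 6 × (-1) = -6. With overall charge -4, Cu is in the +2 oxidation state.
Group 11 minus oxidation state +2 gives a d⁹ configuration for Cu²⁺.
For octahedral d⁹ the high- and low-spin configurations coincide.
Configuration: t₂g⁶ eg³ → 1 unpaired electron.
μ(spin-only) = √[1(1+2)] = √3 ≈ 1.73 Bohr magnetons.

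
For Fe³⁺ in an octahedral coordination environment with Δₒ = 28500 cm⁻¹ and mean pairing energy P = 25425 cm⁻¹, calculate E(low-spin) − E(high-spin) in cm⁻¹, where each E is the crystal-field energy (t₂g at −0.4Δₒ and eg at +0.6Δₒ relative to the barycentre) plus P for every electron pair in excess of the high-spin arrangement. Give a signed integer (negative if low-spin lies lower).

Fe sits in group 8; removing 3 electrons leaves Fe³⁺ with 8 − 3 = 5 d electrons.
High-spin d⁵ fills as t₂g³ eg² with CFSE 3(−0.4) + 2(+0.6) = 0.0Δₒ = 0 cm⁻¹.
For low-spin the configuration is t₂g⁵ eg⁰: orbital energy -2.0 × 28500 = -57000 cm⁻¹, and 2 additional pairs relative to high-spin add 50850 cm⁻¹, giving -6150 cm⁻¹.
The difference is -6150 − (0) = -6150 cm⁻¹, so low-spin lies lower.

-6150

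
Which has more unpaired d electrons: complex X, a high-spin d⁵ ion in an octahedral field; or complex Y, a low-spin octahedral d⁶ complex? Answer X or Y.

X: t₂g³ eg² → 5 unpaired.
Y: t₂g⁶ eg⁰ → 0 unpaired.
So X has more unpaired electrons.

X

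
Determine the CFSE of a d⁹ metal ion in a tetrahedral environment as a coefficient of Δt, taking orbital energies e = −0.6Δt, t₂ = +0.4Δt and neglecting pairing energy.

With tetrahedral geometry the complex is necessarily high-spin.
Configuration: e⁴ t₂⁵.
CFSE = 4(-0.6Δt) + 5(0.4Δt) = -2.4Δt + 2.0Δt = -0.4Δt.

-0.4 Δt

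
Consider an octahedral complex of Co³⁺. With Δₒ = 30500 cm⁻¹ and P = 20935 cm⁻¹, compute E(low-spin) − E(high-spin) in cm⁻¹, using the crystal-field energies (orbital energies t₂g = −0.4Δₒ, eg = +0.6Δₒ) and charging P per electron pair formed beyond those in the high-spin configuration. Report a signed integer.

Co sits in group 9; removing 3 electrons leaves Co³⁺ with 9 − 3 = 6 d electrons.
In the high-spin limit (t₂g⁴ eg²) the orbital term is -0.4Δₒ = -12200 cm⁻¹, with no excess pairing.
Low-spin: t₂g⁶ eg⁰, orbital CFSE = -2.4Δₒ = -73200 cm⁻¹; plus 2 excess pairs × P = +41870 cm⁻¹; total -31330 cm⁻¹.
The difference is -31330 − (-12200) = -19130 cm⁻¹, so low-spin lies lower.

-19130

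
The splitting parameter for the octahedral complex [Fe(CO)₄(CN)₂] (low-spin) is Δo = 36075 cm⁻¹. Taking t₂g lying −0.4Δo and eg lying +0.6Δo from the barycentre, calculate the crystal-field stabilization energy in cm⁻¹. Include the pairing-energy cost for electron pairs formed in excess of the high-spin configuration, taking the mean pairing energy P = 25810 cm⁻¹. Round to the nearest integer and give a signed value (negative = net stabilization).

Ligand charges: 4×(+0) from CO and 2×(-1) from CN⁻ sum to -2; with overall charge +0, Fe is +2.
Fe sits in group 8; removing 2 electrons leaves Fe²⁺ with 8 − 2 = 6 d electrons.
Configuration: t₂g⁶ eg⁰.
CFSE(orbital) = 6×(-0.4Δo) + 0×(0.6Δo) = -2.4Δo; with Δo = 36075 cm⁻¹ that is -86580 cm⁻¹.
High-spin d⁶ would be t₂g⁴ eg² with 1 pair; low-spin has 3, so 2 excess pairs cost +2P = +51620 cm⁻¹.
Combining: -86580 + 51620 = -34960 cm⁻¹.

-34960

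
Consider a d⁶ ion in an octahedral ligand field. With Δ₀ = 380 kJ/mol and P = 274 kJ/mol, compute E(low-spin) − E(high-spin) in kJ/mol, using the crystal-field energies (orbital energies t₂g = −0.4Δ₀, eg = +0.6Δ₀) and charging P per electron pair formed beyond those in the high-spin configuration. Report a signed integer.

High-spin: t₂g⁴ eg², CFSE = -0.4Δ₀ = -152 kJ/mol.
For low-spin the configuration is t₂g⁶ eg⁰: orbital energy -2.4 × 380 = -912 kJ/mol, and 2 additional pairs relative to high-spin add 548 kJ/mol, giving -364 kJ/mol.
E(LS) − E(HS) = -364 − (-152) = -212 kJ/mol.

-212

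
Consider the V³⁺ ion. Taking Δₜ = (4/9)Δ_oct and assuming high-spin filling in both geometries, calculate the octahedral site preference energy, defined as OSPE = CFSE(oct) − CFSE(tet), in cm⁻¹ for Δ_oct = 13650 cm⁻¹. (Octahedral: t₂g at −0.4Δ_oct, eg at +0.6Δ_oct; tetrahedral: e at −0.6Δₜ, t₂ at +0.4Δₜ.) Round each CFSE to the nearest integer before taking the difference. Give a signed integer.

-3640

V sits in group 5; removing 3 electrons leaves V³⁺ with 5 − 3 = 2 d electrons.
Octahedral (high-spin): t₂g² eg⁰, CFSE = 2(−0.4) + 0(+0.6) = -0.8Δ_oct = -0.8 × 13650 = -10920 cm⁻¹.
Tetrahedral e² t₂⁰ gives -1.2Δₜ = -1.2 × (4/9) × 13650 = -7280 cm⁻¹.
OSPE = CFSE(oct) − CFSE(tet) = -10920 − (-7280) = -3640 cm⁻¹.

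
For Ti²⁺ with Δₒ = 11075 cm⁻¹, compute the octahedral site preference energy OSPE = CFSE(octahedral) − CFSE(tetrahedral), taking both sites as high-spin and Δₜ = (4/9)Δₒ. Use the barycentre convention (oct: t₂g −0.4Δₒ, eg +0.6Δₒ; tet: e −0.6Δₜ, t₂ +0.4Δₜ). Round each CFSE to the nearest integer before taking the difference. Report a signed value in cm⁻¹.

Ti sits in group 4; removing 2 electrons leaves Ti²⁺ with 4 − 2 = 2 d electrons.
Octahedral high-spin t2g^2 e_g^0: CFSE = -0.8 × 11075 = -8860 cm⁻¹.
In a tetrahedral site the filling is e^2 t2^0: CFSE(tet) = -1.2Δₜ = -1.2 × (4/9)(11075) = -5907 cm⁻¹.
OSPE = CFSE(oct) − CFSE(tet) = -8860 − (-5907) = -2953 cm⁻¹.

-2953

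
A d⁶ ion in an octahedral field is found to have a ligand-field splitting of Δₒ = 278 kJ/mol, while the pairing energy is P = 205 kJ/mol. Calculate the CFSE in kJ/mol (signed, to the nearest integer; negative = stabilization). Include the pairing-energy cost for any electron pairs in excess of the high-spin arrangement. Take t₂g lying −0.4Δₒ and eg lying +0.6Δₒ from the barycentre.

Δₒ > P, so pairing is preferred: the ground state is low-spin.
That gives t₂g⁶ eg⁰.
Orbital CFSE = -2.4Δₒ = -2.4 × 278 = -667 kJ/mol.
Excess pairs vs high-spin: 3 − 1 = 2; pairing cost = +410 kJ/mol.
Net CFSE = -667 + 410 = -257 kJ/mol.

-257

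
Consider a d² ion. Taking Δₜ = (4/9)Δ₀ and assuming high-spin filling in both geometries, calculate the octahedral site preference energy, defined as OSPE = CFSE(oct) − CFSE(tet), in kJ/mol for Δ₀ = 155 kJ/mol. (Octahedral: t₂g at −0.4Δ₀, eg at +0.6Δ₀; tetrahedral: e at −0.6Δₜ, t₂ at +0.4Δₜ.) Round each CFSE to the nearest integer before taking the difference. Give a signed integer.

-41

Octahedral high-spin t2g^2 e_g^0: CFSE = -0.8 × 155 = -124 kJ/mol.
Tetrahedral: e^2 t2^0, CFSE = 2(−0.6) + 0(+0.4) = -1.2Δₜ = -1.2 × (4/9) × 155 = -83 kJ/mol.
Subtracting, OSPE = -124 − (-83) = -41 kJ/mol.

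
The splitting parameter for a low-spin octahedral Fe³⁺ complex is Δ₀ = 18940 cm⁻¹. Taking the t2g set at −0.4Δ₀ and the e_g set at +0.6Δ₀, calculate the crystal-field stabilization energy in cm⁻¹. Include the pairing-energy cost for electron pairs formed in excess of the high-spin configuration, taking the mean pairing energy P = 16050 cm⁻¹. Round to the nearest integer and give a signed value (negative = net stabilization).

Fe is in group 8, so Fe³⁺ is d⁵ (8 − 3 = 5).
Electron filling gives t2g^5 e_g^0.
The orbital stabilization is -2.0Δ₀ = -2.0 × 18940 = -37880 cm⁻¹.
High-spin d⁵ would be t2g^3 e_g^2 with 0 pairs; low-spin has 2, so 2 excess pairs cost +2P = +32100 cm⁻¹.
Overall CFSE = -37880 + 32100 = -5780 cm⁻¹.

-5780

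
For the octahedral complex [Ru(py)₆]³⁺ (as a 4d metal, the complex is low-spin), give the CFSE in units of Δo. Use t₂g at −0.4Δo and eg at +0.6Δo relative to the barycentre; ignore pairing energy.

-2.0 Δo

py is neutral, so the +3 overall charge sits on Ru: oxidation state +3.
Ru sits in group 8; removing 3 electrons leaves Ru³⁺ with 8 − 3 = 5 d electrons.
Configuration: t₂g⁵ eg⁰.
CFSE = 5(-0.4Δo) + 0(0.6Δo) = -2.0Δo + 0.0Δo = -2.0Δo.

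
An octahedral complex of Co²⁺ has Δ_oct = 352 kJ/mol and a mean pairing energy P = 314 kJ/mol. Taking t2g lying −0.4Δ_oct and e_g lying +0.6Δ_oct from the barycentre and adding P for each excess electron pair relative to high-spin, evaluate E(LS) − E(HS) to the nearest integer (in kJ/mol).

Co sits in group 9; removing 2 electrons leaves Co²⁺ with 9 − 2 = 7 d electrons.
High-spin: t2g^5 e_g^2, CFSE = -0.8Δ_oct = -282 kJ/mol.
Low-spin t2g^6 e_g^1 gives -1.8Δ_oct = -634 kJ/mol, but forming 1 extra pair costs 1P = 314 kJ/mol, so E(LS) = -634 + 314 = -320 kJ/mol.
E(LS) − E(HS) = -320 − (-282) = -38 kJ/mol.

-38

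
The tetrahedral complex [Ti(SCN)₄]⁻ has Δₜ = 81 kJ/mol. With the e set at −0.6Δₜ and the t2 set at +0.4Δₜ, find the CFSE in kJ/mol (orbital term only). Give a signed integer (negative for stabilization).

-49

Each SCN⁻ contributes -1; 4 × (-1) = -4. With overall charge -1, Ti is in the +3 oxidation state.
Ti³⁺: group 4, so d-count = 4 − 3 = 1.
Tetrahedral splitting is small, so the complex is high-spin.
Electron filling gives e^1 t2^0.
The orbital stabilization is -0.6Δₜ = -0.6 × 81 = -49 kJ/mol.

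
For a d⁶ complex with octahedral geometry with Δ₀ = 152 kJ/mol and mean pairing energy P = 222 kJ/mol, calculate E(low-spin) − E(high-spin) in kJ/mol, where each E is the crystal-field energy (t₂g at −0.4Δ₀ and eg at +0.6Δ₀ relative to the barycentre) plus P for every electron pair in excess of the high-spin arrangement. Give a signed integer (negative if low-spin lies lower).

In the high-spin limit (t₂g⁴ eg²) the orbital term is -0.4Δ₀ = -61 kJ/mol, with no excess pairing.
Low-spin t₂g⁶ eg⁰ gives -2.4Δ₀ = -365 kJ/mol, but forming 2 extra pairs costs 2P = 444 kJ/mol, so E(LS) = -365 + 444 = 79 kJ/mol.
The difference is 79 − (-61) = 140 kJ/mol, so high-spin lies lower.

140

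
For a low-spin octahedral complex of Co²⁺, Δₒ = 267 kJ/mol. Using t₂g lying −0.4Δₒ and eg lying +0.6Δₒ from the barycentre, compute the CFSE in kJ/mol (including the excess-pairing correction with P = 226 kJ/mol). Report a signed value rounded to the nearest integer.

Co is in group 9, so Co²⁺ is d⁷ (9 − 2 = 7).
Configuration: t₂g⁶ eg¹.
CFSE(orbital) = 6×(-0.4Δₒ) + 1×(0.6Δₒ) = -1.8Δₒ; with Δₒ = 267 kJ/mol that is -481 kJ/mol.
High-spin d⁷ would be t₂g⁵ eg² with 2 pairs; low-spin has 3, so 1 excess pair costs +1P = +226 kJ/mol.
Net CFSE = -481 + 226 = -255 kJ/mol.

-255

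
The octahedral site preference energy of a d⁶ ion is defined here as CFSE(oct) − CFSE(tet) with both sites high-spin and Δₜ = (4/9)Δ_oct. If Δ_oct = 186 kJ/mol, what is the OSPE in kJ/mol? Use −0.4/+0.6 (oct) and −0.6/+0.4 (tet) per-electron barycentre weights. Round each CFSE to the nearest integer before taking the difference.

In an octahedral site d⁶ (HS) is t₂g⁴ eg², giving CFSE(oct) = -0.4Δ_oct = -74 kJ/mol.
Tetrahedral e³ t₂³ gives -0.6Δₜ = -0.6 × (4/9) × 186 = -50 kJ/mol.
OSPE = -74 − (-50) = -24 kJ/mol.

-24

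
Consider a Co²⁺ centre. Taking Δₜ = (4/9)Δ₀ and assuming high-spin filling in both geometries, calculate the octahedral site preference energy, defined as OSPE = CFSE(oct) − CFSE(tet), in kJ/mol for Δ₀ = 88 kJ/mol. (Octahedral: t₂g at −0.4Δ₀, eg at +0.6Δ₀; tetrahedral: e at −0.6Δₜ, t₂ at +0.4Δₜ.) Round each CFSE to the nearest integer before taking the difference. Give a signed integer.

-23

Group 9 minus oxidation state +2 gives a d⁷ configuration for Co²⁺.
Octahedral high-spin t₂g⁵ eg²: CFSE = -0.8 × 88 = -70 kJ/mol.
Tetrahedral e⁴ t₂³ gives -1.2Δₜ = -1.2 × (4/9) × 88 = -47 kJ/mol.
OSPE = -70 − (-47) = -23 kJ/mol.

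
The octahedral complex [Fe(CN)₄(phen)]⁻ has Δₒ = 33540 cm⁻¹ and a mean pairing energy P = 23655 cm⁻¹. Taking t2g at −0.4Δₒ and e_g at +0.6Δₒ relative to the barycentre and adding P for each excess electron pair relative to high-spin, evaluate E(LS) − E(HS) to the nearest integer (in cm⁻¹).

Ligand charges: 4×(-1) from CN⁻ and 1×(+0) from phen sum to -4; with overall charge -1, Fe is +3.
Fe sits in group 8; removing 3 electrons leaves Fe³⁺ with 8 − 3 = 5 d electrons.
High-spin d⁵ fills as t2g^3 e_g^2 with CFSE 3(−0.4) + 2(+0.6) = 0.0Δₒ = 0 cm⁻¹.
Low-spin: t2g^5 e_g^0, orbital CFSE = -2.0Δₒ = -67080 cm⁻¹; plus 2 excess pairs × P = +47310 cm⁻¹; total -19770 cm⁻¹.
E(LS) − E(HS) = -19770 − (0) = -19770 cm⁻¹.

-19770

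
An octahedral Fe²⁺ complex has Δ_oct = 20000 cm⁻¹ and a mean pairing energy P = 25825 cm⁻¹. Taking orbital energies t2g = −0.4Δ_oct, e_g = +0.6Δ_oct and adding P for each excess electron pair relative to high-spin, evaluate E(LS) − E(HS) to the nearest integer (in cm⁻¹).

Fe²⁺: group 8, so d-count = 8 − 2 = 6.
High-spin d⁶ fills as t2g^4 e_g^2 with CFSE 4(−0.4) + 2(+0.6) = -0.4Δ_oct = -8000 cm⁻¹.
Low-spin t2g^6 e_g^0 gives -2.4Δ_oct = -48000 cm⁻¹, but forming 2 extra pairs costs 2P = 51650 cm⁻¹, so E(LS) = -48000 + 51650 = 3650 cm⁻¹.
E(LS) − E(HS) = 3650 − (-8000) = 11650 cm⁻¹.

11650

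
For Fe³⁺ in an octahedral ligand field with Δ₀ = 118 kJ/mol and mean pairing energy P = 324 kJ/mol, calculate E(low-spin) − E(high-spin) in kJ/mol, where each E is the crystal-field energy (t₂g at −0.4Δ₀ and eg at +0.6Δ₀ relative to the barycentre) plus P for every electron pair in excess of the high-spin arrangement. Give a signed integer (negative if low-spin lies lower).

Group 8 minus oxidation state +3 gives a d⁵ configuration for Fe³⁺.
High-spin: t₂g³ eg², CFSE = 0.0Δ₀ = 0 kJ/mol.
For low-spin the configuration is t₂g⁵ eg⁰: orbital energy -2.0 × 118 = -236 kJ/mol, and 2 additional pairs relative to high-spin add 648 kJ/mol, giving 412 kJ/mol.
E(LS) − E(HS) = 412 − (0) = 412 kJ/mol.

412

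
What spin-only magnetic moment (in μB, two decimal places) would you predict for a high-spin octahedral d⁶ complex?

4.90 μB

Configuration: t2g^4 e_g^2 → 4 unpaired electrons.
μ(spin-only) = √[4(4+2)] = √24 ≈ 4.90 μB.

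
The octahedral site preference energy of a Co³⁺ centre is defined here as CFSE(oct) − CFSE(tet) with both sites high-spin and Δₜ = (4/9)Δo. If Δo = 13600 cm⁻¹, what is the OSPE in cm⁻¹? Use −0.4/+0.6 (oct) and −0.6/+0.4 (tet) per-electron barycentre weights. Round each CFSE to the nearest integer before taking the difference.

Group 9 minus oxidation state +3 gives a d⁶ configuration for Co³⁺.
In an octahedral site d⁶ (HS) is t₂g⁴ eg², giving CFSE(oct) = -0.4Δo = -5440 cm⁻¹.
Tetrahedral: e³ t₂³, CFSE = 3(−0.6) + 3(+0.4) = -0.6Δₜ = -0.6 × (4/9) × 13600 = -3627 cm⁻¹.
OSPE = -5440 − (-3627) = -1813 cm⁻¹.

-1813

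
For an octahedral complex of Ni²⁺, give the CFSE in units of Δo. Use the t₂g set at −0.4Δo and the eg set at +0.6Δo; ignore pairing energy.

-1.2 Δo

Group 10 minus oxidation state +2 gives a d⁸ configuration for Ni²⁺.
Configuration: t₂g⁶ eg².
CFSE = 6(-0.4Δo) + 2(0.6Δo) = -2.4Δo + 1.2Δo = -1.2Δo.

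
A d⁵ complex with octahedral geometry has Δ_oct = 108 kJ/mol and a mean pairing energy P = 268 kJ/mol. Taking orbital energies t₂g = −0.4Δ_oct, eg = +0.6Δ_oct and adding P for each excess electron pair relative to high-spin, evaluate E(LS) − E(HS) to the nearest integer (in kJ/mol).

High-spin d⁵ fills as t₂g³ eg² with CFSE 3(−0.4) + 2(+0.6) = 0.0Δ_oct = 0 kJ/mol.
Low-spin t₂g⁵ eg⁰ gives -2.0Δ_oct = -216 kJ/mol, but forming 2 extra pairs costs 2P = 536 kJ/mol, so E(LS) = -216 + 536 = 320 kJ/mol.
The difference is 320 − (0) = 320 kJ/mol, so high-spin lies lower.

320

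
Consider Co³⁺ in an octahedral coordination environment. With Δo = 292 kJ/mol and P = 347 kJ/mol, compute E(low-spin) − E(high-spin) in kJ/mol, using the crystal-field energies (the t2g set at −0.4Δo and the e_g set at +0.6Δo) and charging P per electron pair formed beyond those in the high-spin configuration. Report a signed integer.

110

Co is in group 9, so Co³⁺ is d⁶ (9 − 3 = 6).
High-spin: t2g^4 e_g^2, CFSE = -0.4Δo = -117 kJ/mol.
For low-spin the configuration is t2g^6 e_g^0: orbital energy -2.4 × 292 = -701 kJ/mol, and 2 additional pairs relative to high-spin add 694 kJ/mol, giving -7 kJ/mol.
Thus E(LS) − E(HS) = 110 kJ/mol.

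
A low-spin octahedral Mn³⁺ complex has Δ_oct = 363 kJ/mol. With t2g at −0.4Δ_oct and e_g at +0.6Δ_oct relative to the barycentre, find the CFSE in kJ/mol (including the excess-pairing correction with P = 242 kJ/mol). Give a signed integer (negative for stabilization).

-339

Mn sits in group 7; removing 3 electrons leaves Mn³⁺ with 7 − 3 = 4 d electrons.
Electron filling gives t2g^4 e_g^0.
Orbital CFSE = 4(-0.4) + 0(0.6) = -1.6Δ_oct = -1.6 × 363 = -581 kJ/mol.
Pairing penalty: 1 pair vs 0 in the high-spin reference → 1 extra × P = 242 kJ/mol.
Combining: -581 + 242 = -339 kJ/mol.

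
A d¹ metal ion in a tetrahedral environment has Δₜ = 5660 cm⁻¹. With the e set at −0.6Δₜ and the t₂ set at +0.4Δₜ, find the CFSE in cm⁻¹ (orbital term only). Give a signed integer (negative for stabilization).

-3396

Tetrahedral fields are weak (Δₜ ≈ 4/9 Δₒ), so electrons fill high-spin.
The d¹ electrons fill as e¹ t₂⁰.
Orbital CFSE = 1(-0.6) + 0(0.4) = -0.6Δₜ = -0.6 × 5660 = -3396 cm⁻¹.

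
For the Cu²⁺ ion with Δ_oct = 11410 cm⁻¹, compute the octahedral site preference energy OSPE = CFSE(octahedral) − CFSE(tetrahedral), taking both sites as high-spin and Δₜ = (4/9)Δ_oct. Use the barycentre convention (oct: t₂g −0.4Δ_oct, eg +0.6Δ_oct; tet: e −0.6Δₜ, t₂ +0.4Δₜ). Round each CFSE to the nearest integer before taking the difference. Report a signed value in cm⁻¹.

-4818

Group 11 minus oxidation state +2 gives a d⁹ configuration for Cu²⁺.
Octahedral high-spin t₂g⁶ eg³: CFSE = -0.6 × 11410 = -6846 cm⁻¹.
In a tetrahedral site the filling is e⁴ t₂⁵: CFSE(tet) = -0.4Δₜ = -0.4 × (4/9)(11410) = -2028 cm⁻¹.
Subtracting, OSPE = -6846 − (-2028) = -4818 cm⁻¹.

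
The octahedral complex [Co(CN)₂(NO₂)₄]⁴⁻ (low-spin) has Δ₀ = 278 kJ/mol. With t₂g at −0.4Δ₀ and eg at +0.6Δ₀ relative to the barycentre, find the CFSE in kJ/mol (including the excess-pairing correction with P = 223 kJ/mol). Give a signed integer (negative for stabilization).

-277

Ligand charges: 2×(-1) from CN⁻ and 4×(-1) from NO₂⁻ sum to -6; with overall charge -4, Co is +2.
Co²⁺: group 9, so d-count = 9 − 2 = 7.
The d⁷ electrons fill as t₂g⁶ eg¹.
Orbital CFSE = 6(-0.4) + 1(0.6) = -1.8Δ₀ = -1.8 × 278 = -500 kJ/mol.
High-spin d⁷ would be t₂g⁵ eg² with 2 pairs; low-spin has 3, so 1 excess pair costs +1P = +223 kJ/mol.
Overall CFSE = -500 + 223 = -277 kJ/mol.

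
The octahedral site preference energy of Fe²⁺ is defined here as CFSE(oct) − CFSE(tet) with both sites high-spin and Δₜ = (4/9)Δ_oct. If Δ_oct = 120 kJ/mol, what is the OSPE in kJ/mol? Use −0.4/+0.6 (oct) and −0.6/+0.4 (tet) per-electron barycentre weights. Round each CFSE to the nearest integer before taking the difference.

-16

Fe sits in group 8; removing 2 electrons leaves Fe²⁺ with 8 − 2 = 6 d electrons.
In an octahedral site d⁶ (HS) is t2g^4 e_g^2, giving CFSE(oct) = -0.4Δ_oct = -48 kJ/mol.
Tetrahedral: e^3 t2^3, CFSE = 3(−0.6) + 3(+0.4) = -0.6Δₜ = -0.6 × (4/9) × 120 = -32 kJ/mol.
OSPE = -48 − (-32) = -16 kJ/mol.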